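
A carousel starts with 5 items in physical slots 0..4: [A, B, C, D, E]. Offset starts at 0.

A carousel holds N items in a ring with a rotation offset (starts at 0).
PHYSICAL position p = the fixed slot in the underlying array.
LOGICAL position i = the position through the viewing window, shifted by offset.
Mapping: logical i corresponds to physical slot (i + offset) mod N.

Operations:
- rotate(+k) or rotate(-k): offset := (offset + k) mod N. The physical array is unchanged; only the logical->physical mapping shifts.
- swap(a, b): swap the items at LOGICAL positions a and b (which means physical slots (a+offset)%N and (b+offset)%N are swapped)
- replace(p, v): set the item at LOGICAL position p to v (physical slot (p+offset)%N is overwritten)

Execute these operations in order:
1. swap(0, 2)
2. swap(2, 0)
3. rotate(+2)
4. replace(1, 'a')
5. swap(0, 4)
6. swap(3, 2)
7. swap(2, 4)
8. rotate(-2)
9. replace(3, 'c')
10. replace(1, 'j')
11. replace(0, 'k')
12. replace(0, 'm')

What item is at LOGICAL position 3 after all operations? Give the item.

Answer: c

Derivation:
After op 1 (swap(0, 2)): offset=0, physical=[C,B,A,D,E], logical=[C,B,A,D,E]
After op 2 (swap(2, 0)): offset=0, physical=[A,B,C,D,E], logical=[A,B,C,D,E]
After op 3 (rotate(+2)): offset=2, physical=[A,B,C,D,E], logical=[C,D,E,A,B]
After op 4 (replace(1, 'a')): offset=2, physical=[A,B,C,a,E], logical=[C,a,E,A,B]
After op 5 (swap(0, 4)): offset=2, physical=[A,C,B,a,E], logical=[B,a,E,A,C]
After op 6 (swap(3, 2)): offset=2, physical=[E,C,B,a,A], logical=[B,a,A,E,C]
After op 7 (swap(2, 4)): offset=2, physical=[E,A,B,a,C], logical=[B,a,C,E,A]
After op 8 (rotate(-2)): offset=0, physical=[E,A,B,a,C], logical=[E,A,B,a,C]
After op 9 (replace(3, 'c')): offset=0, physical=[E,A,B,c,C], logical=[E,A,B,c,C]
After op 10 (replace(1, 'j')): offset=0, physical=[E,j,B,c,C], logical=[E,j,B,c,C]
After op 11 (replace(0, 'k')): offset=0, physical=[k,j,B,c,C], logical=[k,j,B,c,C]
After op 12 (replace(0, 'm')): offset=0, physical=[m,j,B,c,C], logical=[m,j,B,c,C]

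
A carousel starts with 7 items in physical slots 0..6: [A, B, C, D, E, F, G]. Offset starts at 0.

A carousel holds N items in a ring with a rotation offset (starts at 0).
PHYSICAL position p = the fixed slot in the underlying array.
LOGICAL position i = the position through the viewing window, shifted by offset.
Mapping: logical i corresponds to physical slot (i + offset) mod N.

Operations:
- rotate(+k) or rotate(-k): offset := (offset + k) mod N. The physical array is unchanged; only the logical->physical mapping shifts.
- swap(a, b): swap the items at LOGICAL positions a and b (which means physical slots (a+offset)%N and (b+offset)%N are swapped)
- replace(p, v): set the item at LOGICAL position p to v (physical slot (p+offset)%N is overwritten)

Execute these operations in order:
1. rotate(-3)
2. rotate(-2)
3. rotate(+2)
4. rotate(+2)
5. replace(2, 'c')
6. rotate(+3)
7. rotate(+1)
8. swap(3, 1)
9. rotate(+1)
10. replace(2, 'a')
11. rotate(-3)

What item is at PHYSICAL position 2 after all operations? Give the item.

After op 1 (rotate(-3)): offset=4, physical=[A,B,C,D,E,F,G], logical=[E,F,G,A,B,C,D]
After op 2 (rotate(-2)): offset=2, physical=[A,B,C,D,E,F,G], logical=[C,D,E,F,G,A,B]
After op 3 (rotate(+2)): offset=4, physical=[A,B,C,D,E,F,G], logical=[E,F,G,A,B,C,D]
After op 4 (rotate(+2)): offset=6, physical=[A,B,C,D,E,F,G], logical=[G,A,B,C,D,E,F]
After op 5 (replace(2, 'c')): offset=6, physical=[A,c,C,D,E,F,G], logical=[G,A,c,C,D,E,F]
After op 6 (rotate(+3)): offset=2, physical=[A,c,C,D,E,F,G], logical=[C,D,E,F,G,A,c]
After op 7 (rotate(+1)): offset=3, physical=[A,c,C,D,E,F,G], logical=[D,E,F,G,A,c,C]
After op 8 (swap(3, 1)): offset=3, physical=[A,c,C,D,G,F,E], logical=[D,G,F,E,A,c,C]
After op 9 (rotate(+1)): offset=4, physical=[A,c,C,D,G,F,E], logical=[G,F,E,A,c,C,D]
After op 10 (replace(2, 'a')): offset=4, physical=[A,c,C,D,G,F,a], logical=[G,F,a,A,c,C,D]
After op 11 (rotate(-3)): offset=1, physical=[A,c,C,D,G,F,a], logical=[c,C,D,G,F,a,A]

Answer: C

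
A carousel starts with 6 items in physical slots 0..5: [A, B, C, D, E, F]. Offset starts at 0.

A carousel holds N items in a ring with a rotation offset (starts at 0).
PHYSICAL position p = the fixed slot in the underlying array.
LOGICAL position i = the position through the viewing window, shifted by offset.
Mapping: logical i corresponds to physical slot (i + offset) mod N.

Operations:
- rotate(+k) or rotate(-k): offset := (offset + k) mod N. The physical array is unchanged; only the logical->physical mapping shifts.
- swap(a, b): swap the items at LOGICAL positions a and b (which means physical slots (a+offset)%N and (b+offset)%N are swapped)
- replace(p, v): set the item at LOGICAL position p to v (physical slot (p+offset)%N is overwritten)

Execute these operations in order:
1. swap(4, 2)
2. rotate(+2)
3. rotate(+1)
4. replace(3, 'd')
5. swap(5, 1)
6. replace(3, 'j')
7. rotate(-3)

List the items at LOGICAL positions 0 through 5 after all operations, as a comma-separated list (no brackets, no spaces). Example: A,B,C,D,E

Answer: j,B,C,D,E,F

Derivation:
After op 1 (swap(4, 2)): offset=0, physical=[A,B,E,D,C,F], logical=[A,B,E,D,C,F]
After op 2 (rotate(+2)): offset=2, physical=[A,B,E,D,C,F], logical=[E,D,C,F,A,B]
After op 3 (rotate(+1)): offset=3, physical=[A,B,E,D,C,F], logical=[D,C,F,A,B,E]
After op 4 (replace(3, 'd')): offset=3, physical=[d,B,E,D,C,F], logical=[D,C,F,d,B,E]
After op 5 (swap(5, 1)): offset=3, physical=[d,B,C,D,E,F], logical=[D,E,F,d,B,C]
After op 6 (replace(3, 'j')): offset=3, physical=[j,B,C,D,E,F], logical=[D,E,F,j,B,C]
After op 7 (rotate(-3)): offset=0, physical=[j,B,C,D,E,F], logical=[j,B,C,D,E,F]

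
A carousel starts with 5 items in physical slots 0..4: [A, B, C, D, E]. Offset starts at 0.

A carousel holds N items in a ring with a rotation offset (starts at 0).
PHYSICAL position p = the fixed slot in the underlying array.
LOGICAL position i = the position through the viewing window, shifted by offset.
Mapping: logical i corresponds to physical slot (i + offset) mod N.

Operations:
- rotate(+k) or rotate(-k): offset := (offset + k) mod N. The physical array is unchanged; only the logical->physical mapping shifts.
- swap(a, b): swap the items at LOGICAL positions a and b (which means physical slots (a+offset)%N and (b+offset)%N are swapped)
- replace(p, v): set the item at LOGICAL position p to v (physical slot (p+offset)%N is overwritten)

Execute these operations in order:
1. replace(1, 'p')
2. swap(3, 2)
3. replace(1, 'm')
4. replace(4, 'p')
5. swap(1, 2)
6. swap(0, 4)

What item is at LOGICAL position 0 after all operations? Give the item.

Answer: p

Derivation:
After op 1 (replace(1, 'p')): offset=0, physical=[A,p,C,D,E], logical=[A,p,C,D,E]
After op 2 (swap(3, 2)): offset=0, physical=[A,p,D,C,E], logical=[A,p,D,C,E]
After op 3 (replace(1, 'm')): offset=0, physical=[A,m,D,C,E], logical=[A,m,D,C,E]
After op 4 (replace(4, 'p')): offset=0, physical=[A,m,D,C,p], logical=[A,m,D,C,p]
After op 5 (swap(1, 2)): offset=0, physical=[A,D,m,C,p], logical=[A,D,m,C,p]
After op 6 (swap(0, 4)): offset=0, physical=[p,D,m,C,A], logical=[p,D,m,C,A]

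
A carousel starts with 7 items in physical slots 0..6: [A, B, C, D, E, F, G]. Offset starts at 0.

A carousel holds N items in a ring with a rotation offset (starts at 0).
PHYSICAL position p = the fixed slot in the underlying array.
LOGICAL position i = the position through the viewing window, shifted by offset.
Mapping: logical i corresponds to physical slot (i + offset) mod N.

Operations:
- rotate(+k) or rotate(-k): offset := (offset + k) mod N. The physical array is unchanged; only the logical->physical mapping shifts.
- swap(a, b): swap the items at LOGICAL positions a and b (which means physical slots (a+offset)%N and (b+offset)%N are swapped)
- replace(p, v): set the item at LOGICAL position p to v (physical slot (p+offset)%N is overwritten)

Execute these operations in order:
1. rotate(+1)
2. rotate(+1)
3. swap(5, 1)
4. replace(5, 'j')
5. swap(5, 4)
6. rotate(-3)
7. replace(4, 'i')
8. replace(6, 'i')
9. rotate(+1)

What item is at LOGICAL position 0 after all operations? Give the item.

Answer: G

Derivation:
After op 1 (rotate(+1)): offset=1, physical=[A,B,C,D,E,F,G], logical=[B,C,D,E,F,G,A]
After op 2 (rotate(+1)): offset=2, physical=[A,B,C,D,E,F,G], logical=[C,D,E,F,G,A,B]
After op 3 (swap(5, 1)): offset=2, physical=[D,B,C,A,E,F,G], logical=[C,A,E,F,G,D,B]
After op 4 (replace(5, 'j')): offset=2, physical=[j,B,C,A,E,F,G], logical=[C,A,E,F,G,j,B]
After op 5 (swap(5, 4)): offset=2, physical=[G,B,C,A,E,F,j], logical=[C,A,E,F,j,G,B]
After op 6 (rotate(-3)): offset=6, physical=[G,B,C,A,E,F,j], logical=[j,G,B,C,A,E,F]
After op 7 (replace(4, 'i')): offset=6, physical=[G,B,C,i,E,F,j], logical=[j,G,B,C,i,E,F]
After op 8 (replace(6, 'i')): offset=6, physical=[G,B,C,i,E,i,j], logical=[j,G,B,C,i,E,i]
After op 9 (rotate(+1)): offset=0, physical=[G,B,C,i,E,i,j], logical=[G,B,C,i,E,i,j]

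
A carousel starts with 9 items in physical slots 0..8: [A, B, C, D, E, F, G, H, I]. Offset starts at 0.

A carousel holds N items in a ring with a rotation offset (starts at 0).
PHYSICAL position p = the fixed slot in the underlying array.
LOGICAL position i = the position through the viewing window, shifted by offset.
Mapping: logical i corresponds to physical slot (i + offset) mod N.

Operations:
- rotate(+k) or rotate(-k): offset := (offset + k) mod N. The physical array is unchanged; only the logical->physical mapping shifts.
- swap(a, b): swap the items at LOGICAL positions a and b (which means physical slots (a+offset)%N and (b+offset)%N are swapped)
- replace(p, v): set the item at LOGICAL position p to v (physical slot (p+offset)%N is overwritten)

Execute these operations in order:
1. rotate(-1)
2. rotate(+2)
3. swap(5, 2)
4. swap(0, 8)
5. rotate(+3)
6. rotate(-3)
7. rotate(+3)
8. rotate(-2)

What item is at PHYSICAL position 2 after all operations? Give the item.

Answer: C

Derivation:
After op 1 (rotate(-1)): offset=8, physical=[A,B,C,D,E,F,G,H,I], logical=[I,A,B,C,D,E,F,G,H]
After op 2 (rotate(+2)): offset=1, physical=[A,B,C,D,E,F,G,H,I], logical=[B,C,D,E,F,G,H,I,A]
After op 3 (swap(5, 2)): offset=1, physical=[A,B,C,G,E,F,D,H,I], logical=[B,C,G,E,F,D,H,I,A]
After op 4 (swap(0, 8)): offset=1, physical=[B,A,C,G,E,F,D,H,I], logical=[A,C,G,E,F,D,H,I,B]
After op 5 (rotate(+3)): offset=4, physical=[B,A,C,G,E,F,D,H,I], logical=[E,F,D,H,I,B,A,C,G]
After op 6 (rotate(-3)): offset=1, physical=[B,A,C,G,E,F,D,H,I], logical=[A,C,G,E,F,D,H,I,B]
After op 7 (rotate(+3)): offset=4, physical=[B,A,C,G,E,F,D,H,I], logical=[E,F,D,H,I,B,A,C,G]
After op 8 (rotate(-2)): offset=2, physical=[B,A,C,G,E,F,D,H,I], logical=[C,G,E,F,D,H,I,B,A]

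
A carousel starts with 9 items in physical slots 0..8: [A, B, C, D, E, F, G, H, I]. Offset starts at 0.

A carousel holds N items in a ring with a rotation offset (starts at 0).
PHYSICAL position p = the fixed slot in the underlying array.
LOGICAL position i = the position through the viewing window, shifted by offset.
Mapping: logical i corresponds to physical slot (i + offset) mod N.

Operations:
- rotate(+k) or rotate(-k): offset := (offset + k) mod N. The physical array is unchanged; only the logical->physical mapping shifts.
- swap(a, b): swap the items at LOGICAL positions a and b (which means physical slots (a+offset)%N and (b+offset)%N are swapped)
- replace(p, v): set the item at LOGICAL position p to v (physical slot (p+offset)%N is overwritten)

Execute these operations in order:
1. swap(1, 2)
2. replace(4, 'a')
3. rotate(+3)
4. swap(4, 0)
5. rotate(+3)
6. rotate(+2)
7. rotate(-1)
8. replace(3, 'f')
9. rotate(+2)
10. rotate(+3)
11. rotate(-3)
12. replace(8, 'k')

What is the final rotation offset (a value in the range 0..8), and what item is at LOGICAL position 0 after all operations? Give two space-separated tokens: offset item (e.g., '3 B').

Answer: 0 A

Derivation:
After op 1 (swap(1, 2)): offset=0, physical=[A,C,B,D,E,F,G,H,I], logical=[A,C,B,D,E,F,G,H,I]
After op 2 (replace(4, 'a')): offset=0, physical=[A,C,B,D,a,F,G,H,I], logical=[A,C,B,D,a,F,G,H,I]
After op 3 (rotate(+3)): offset=3, physical=[A,C,B,D,a,F,G,H,I], logical=[D,a,F,G,H,I,A,C,B]
After op 4 (swap(4, 0)): offset=3, physical=[A,C,B,H,a,F,G,D,I], logical=[H,a,F,G,D,I,A,C,B]
After op 5 (rotate(+3)): offset=6, physical=[A,C,B,H,a,F,G,D,I], logical=[G,D,I,A,C,B,H,a,F]
After op 6 (rotate(+2)): offset=8, physical=[A,C,B,H,a,F,G,D,I], logical=[I,A,C,B,H,a,F,G,D]
After op 7 (rotate(-1)): offset=7, physical=[A,C,B,H,a,F,G,D,I], logical=[D,I,A,C,B,H,a,F,G]
After op 8 (replace(3, 'f')): offset=7, physical=[A,f,B,H,a,F,G,D,I], logical=[D,I,A,f,B,H,a,F,G]
After op 9 (rotate(+2)): offset=0, physical=[A,f,B,H,a,F,G,D,I], logical=[A,f,B,H,a,F,G,D,I]
After op 10 (rotate(+3)): offset=3, physical=[A,f,B,H,a,F,G,D,I], logical=[H,a,F,G,D,I,A,f,B]
After op 11 (rotate(-3)): offset=0, physical=[A,f,B,H,a,F,G,D,I], logical=[A,f,B,H,a,F,G,D,I]
After op 12 (replace(8, 'k')): offset=0, physical=[A,f,B,H,a,F,G,D,k], logical=[A,f,B,H,a,F,G,D,k]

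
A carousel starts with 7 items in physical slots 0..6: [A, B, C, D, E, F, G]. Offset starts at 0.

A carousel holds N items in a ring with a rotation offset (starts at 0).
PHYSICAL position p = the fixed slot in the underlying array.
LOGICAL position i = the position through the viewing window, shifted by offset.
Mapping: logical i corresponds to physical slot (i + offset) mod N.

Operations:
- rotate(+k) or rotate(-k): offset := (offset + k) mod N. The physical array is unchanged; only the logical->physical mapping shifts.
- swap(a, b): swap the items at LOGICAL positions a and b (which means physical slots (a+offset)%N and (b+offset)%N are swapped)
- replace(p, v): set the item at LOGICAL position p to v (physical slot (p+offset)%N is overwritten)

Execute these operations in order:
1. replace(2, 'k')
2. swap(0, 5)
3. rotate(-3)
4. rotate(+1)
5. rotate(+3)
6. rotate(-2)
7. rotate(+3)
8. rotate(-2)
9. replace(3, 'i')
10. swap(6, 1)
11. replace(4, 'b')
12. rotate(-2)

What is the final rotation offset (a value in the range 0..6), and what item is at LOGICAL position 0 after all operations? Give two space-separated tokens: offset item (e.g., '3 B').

After op 1 (replace(2, 'k')): offset=0, physical=[A,B,k,D,E,F,G], logical=[A,B,k,D,E,F,G]
After op 2 (swap(0, 5)): offset=0, physical=[F,B,k,D,E,A,G], logical=[F,B,k,D,E,A,G]
After op 3 (rotate(-3)): offset=4, physical=[F,B,k,D,E,A,G], logical=[E,A,G,F,B,k,D]
After op 4 (rotate(+1)): offset=5, physical=[F,B,k,D,E,A,G], logical=[A,G,F,B,k,D,E]
After op 5 (rotate(+3)): offset=1, physical=[F,B,k,D,E,A,G], logical=[B,k,D,E,A,G,F]
After op 6 (rotate(-2)): offset=6, physical=[F,B,k,D,E,A,G], logical=[G,F,B,k,D,E,A]
After op 7 (rotate(+3)): offset=2, physical=[F,B,k,D,E,A,G], logical=[k,D,E,A,G,F,B]
After op 8 (rotate(-2)): offset=0, physical=[F,B,k,D,E,A,G], logical=[F,B,k,D,E,A,G]
After op 9 (replace(3, 'i')): offset=0, physical=[F,B,k,i,E,A,G], logical=[F,B,k,i,E,A,G]
After op 10 (swap(6, 1)): offset=0, physical=[F,G,k,i,E,A,B], logical=[F,G,k,i,E,A,B]
After op 11 (replace(4, 'b')): offset=0, physical=[F,G,k,i,b,A,B], logical=[F,G,k,i,b,A,B]
After op 12 (rotate(-2)): offset=5, physical=[F,G,k,i,b,A,B], logical=[A,B,F,G,k,i,b]

Answer: 5 A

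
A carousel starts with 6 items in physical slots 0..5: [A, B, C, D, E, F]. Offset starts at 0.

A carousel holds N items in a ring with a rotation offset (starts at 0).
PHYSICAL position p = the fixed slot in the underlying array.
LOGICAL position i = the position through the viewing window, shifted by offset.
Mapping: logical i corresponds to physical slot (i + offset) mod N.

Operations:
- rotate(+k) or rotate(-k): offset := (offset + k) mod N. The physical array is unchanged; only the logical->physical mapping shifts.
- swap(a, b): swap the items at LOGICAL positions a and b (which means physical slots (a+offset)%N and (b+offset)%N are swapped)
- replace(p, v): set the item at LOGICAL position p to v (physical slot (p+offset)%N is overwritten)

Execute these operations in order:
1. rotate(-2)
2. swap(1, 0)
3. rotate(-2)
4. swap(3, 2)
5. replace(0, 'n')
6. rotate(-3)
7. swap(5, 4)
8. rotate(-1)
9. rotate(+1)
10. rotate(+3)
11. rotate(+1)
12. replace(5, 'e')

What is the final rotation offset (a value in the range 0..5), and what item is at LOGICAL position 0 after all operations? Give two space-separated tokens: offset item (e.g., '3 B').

Answer: 3 E

Derivation:
After op 1 (rotate(-2)): offset=4, physical=[A,B,C,D,E,F], logical=[E,F,A,B,C,D]
After op 2 (swap(1, 0)): offset=4, physical=[A,B,C,D,F,E], logical=[F,E,A,B,C,D]
After op 3 (rotate(-2)): offset=2, physical=[A,B,C,D,F,E], logical=[C,D,F,E,A,B]
After op 4 (swap(3, 2)): offset=2, physical=[A,B,C,D,E,F], logical=[C,D,E,F,A,B]
After op 5 (replace(0, 'n')): offset=2, physical=[A,B,n,D,E,F], logical=[n,D,E,F,A,B]
After op 6 (rotate(-3)): offset=5, physical=[A,B,n,D,E,F], logical=[F,A,B,n,D,E]
After op 7 (swap(5, 4)): offset=5, physical=[A,B,n,E,D,F], logical=[F,A,B,n,E,D]
After op 8 (rotate(-1)): offset=4, physical=[A,B,n,E,D,F], logical=[D,F,A,B,n,E]
After op 9 (rotate(+1)): offset=5, physical=[A,B,n,E,D,F], logical=[F,A,B,n,E,D]
After op 10 (rotate(+3)): offset=2, physical=[A,B,n,E,D,F], logical=[n,E,D,F,A,B]
After op 11 (rotate(+1)): offset=3, physical=[A,B,n,E,D,F], logical=[E,D,F,A,B,n]
After op 12 (replace(5, 'e')): offset=3, physical=[A,B,e,E,D,F], logical=[E,D,F,A,B,e]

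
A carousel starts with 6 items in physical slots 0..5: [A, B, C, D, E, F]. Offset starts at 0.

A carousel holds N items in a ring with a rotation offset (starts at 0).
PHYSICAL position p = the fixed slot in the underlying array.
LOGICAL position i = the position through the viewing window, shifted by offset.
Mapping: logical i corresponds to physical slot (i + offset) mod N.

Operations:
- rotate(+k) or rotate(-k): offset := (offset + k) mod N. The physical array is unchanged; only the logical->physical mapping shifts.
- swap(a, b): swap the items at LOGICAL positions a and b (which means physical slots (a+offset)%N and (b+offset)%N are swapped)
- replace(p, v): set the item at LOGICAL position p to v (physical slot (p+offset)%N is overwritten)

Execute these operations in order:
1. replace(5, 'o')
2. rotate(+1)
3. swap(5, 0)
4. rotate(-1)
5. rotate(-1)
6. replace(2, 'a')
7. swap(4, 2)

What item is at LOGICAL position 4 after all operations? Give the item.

After op 1 (replace(5, 'o')): offset=0, physical=[A,B,C,D,E,o], logical=[A,B,C,D,E,o]
After op 2 (rotate(+1)): offset=1, physical=[A,B,C,D,E,o], logical=[B,C,D,E,o,A]
After op 3 (swap(5, 0)): offset=1, physical=[B,A,C,D,E,o], logical=[A,C,D,E,o,B]
After op 4 (rotate(-1)): offset=0, physical=[B,A,C,D,E,o], logical=[B,A,C,D,E,o]
After op 5 (rotate(-1)): offset=5, physical=[B,A,C,D,E,o], logical=[o,B,A,C,D,E]
After op 6 (replace(2, 'a')): offset=5, physical=[B,a,C,D,E,o], logical=[o,B,a,C,D,E]
After op 7 (swap(4, 2)): offset=5, physical=[B,D,C,a,E,o], logical=[o,B,D,C,a,E]

Answer: a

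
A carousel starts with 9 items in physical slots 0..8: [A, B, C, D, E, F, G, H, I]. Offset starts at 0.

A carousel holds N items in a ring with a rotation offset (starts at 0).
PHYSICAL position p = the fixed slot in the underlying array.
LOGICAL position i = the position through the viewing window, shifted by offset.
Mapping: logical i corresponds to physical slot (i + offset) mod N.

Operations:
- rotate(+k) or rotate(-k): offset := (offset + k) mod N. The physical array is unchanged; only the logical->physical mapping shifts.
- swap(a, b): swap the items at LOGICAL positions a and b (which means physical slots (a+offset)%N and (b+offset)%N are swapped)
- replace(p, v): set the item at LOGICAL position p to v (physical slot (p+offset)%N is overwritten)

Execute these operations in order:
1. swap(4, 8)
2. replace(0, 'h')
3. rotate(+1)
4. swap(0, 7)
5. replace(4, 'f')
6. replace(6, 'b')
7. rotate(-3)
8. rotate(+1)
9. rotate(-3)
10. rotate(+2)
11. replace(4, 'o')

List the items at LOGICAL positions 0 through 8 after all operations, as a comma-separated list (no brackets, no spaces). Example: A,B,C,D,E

Answer: b,B,h,E,o,D,I,f,G

Derivation:
After op 1 (swap(4, 8)): offset=0, physical=[A,B,C,D,I,F,G,H,E], logical=[A,B,C,D,I,F,G,H,E]
After op 2 (replace(0, 'h')): offset=0, physical=[h,B,C,D,I,F,G,H,E], logical=[h,B,C,D,I,F,G,H,E]
After op 3 (rotate(+1)): offset=1, physical=[h,B,C,D,I,F,G,H,E], logical=[B,C,D,I,F,G,H,E,h]
After op 4 (swap(0, 7)): offset=1, physical=[h,E,C,D,I,F,G,H,B], logical=[E,C,D,I,F,G,H,B,h]
After op 5 (replace(4, 'f')): offset=1, physical=[h,E,C,D,I,f,G,H,B], logical=[E,C,D,I,f,G,H,B,h]
After op 6 (replace(6, 'b')): offset=1, physical=[h,E,C,D,I,f,G,b,B], logical=[E,C,D,I,f,G,b,B,h]
After op 7 (rotate(-3)): offset=7, physical=[h,E,C,D,I,f,G,b,B], logical=[b,B,h,E,C,D,I,f,G]
After op 8 (rotate(+1)): offset=8, physical=[h,E,C,D,I,f,G,b,B], logical=[B,h,E,C,D,I,f,G,b]
After op 9 (rotate(-3)): offset=5, physical=[h,E,C,D,I,f,G,b,B], logical=[f,G,b,B,h,E,C,D,I]
After op 10 (rotate(+2)): offset=7, physical=[h,E,C,D,I,f,G,b,B], logical=[b,B,h,E,C,D,I,f,G]
After op 11 (replace(4, 'o')): offset=7, physical=[h,E,o,D,I,f,G,b,B], logical=[b,B,h,E,o,D,I,f,G]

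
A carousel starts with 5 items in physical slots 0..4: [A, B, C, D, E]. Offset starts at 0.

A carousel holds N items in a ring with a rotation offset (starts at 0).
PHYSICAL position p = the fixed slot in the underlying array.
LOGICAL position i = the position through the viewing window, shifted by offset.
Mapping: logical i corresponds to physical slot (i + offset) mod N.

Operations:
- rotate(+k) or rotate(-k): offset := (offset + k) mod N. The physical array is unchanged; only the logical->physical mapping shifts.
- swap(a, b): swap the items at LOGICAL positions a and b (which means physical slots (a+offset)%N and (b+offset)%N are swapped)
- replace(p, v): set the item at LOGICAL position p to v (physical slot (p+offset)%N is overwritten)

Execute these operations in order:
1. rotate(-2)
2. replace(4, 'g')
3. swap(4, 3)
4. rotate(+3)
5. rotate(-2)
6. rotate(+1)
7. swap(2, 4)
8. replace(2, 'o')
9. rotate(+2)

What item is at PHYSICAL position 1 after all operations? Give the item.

Answer: g

Derivation:
After op 1 (rotate(-2)): offset=3, physical=[A,B,C,D,E], logical=[D,E,A,B,C]
After op 2 (replace(4, 'g')): offset=3, physical=[A,B,g,D,E], logical=[D,E,A,B,g]
After op 3 (swap(4, 3)): offset=3, physical=[A,g,B,D,E], logical=[D,E,A,g,B]
After op 4 (rotate(+3)): offset=1, physical=[A,g,B,D,E], logical=[g,B,D,E,A]
After op 5 (rotate(-2)): offset=4, physical=[A,g,B,D,E], logical=[E,A,g,B,D]
After op 6 (rotate(+1)): offset=0, physical=[A,g,B,D,E], logical=[A,g,B,D,E]
After op 7 (swap(2, 4)): offset=0, physical=[A,g,E,D,B], logical=[A,g,E,D,B]
After op 8 (replace(2, 'o')): offset=0, physical=[A,g,o,D,B], logical=[A,g,o,D,B]
After op 9 (rotate(+2)): offset=2, physical=[A,g,o,D,B], logical=[o,D,B,A,g]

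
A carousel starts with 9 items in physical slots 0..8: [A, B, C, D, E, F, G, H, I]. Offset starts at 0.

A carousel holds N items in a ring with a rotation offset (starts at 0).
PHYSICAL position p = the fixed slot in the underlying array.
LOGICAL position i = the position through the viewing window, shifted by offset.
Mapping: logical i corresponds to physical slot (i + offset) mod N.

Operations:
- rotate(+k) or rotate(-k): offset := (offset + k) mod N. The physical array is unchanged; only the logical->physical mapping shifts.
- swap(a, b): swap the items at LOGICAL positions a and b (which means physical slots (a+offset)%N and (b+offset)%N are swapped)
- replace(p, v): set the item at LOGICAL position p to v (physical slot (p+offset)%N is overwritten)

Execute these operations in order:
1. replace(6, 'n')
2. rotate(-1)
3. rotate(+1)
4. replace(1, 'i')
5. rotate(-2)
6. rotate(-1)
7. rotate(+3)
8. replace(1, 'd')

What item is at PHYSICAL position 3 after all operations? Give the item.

After op 1 (replace(6, 'n')): offset=0, physical=[A,B,C,D,E,F,n,H,I], logical=[A,B,C,D,E,F,n,H,I]
After op 2 (rotate(-1)): offset=8, physical=[A,B,C,D,E,F,n,H,I], logical=[I,A,B,C,D,E,F,n,H]
After op 3 (rotate(+1)): offset=0, physical=[A,B,C,D,E,F,n,H,I], logical=[A,B,C,D,E,F,n,H,I]
After op 4 (replace(1, 'i')): offset=0, physical=[A,i,C,D,E,F,n,H,I], logical=[A,i,C,D,E,F,n,H,I]
After op 5 (rotate(-2)): offset=7, physical=[A,i,C,D,E,F,n,H,I], logical=[H,I,A,i,C,D,E,F,n]
After op 6 (rotate(-1)): offset=6, physical=[A,i,C,D,E,F,n,H,I], logical=[n,H,I,A,i,C,D,E,F]
After op 7 (rotate(+3)): offset=0, physical=[A,i,C,D,E,F,n,H,I], logical=[A,i,C,D,E,F,n,H,I]
After op 8 (replace(1, 'd')): offset=0, physical=[A,d,C,D,E,F,n,H,I], logical=[A,d,C,D,E,F,n,H,I]

Answer: D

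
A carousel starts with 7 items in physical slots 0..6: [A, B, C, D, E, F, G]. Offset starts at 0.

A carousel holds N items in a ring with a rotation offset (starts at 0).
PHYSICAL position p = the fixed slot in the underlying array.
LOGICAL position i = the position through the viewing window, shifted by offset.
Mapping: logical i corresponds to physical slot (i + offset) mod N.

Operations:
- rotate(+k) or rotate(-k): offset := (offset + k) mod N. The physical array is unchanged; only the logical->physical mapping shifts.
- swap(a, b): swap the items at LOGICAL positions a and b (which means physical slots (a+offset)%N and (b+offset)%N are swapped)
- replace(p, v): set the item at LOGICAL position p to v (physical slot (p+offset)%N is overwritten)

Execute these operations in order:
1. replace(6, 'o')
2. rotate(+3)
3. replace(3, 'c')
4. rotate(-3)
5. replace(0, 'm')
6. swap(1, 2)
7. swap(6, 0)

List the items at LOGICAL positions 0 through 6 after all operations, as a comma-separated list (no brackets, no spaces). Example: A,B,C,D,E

Answer: c,C,B,D,E,F,m

Derivation:
After op 1 (replace(6, 'o')): offset=0, physical=[A,B,C,D,E,F,o], logical=[A,B,C,D,E,F,o]
After op 2 (rotate(+3)): offset=3, physical=[A,B,C,D,E,F,o], logical=[D,E,F,o,A,B,C]
After op 3 (replace(3, 'c')): offset=3, physical=[A,B,C,D,E,F,c], logical=[D,E,F,c,A,B,C]
After op 4 (rotate(-3)): offset=0, physical=[A,B,C,D,E,F,c], logical=[A,B,C,D,E,F,c]
After op 5 (replace(0, 'm')): offset=0, physical=[m,B,C,D,E,F,c], logical=[m,B,C,D,E,F,c]
After op 6 (swap(1, 2)): offset=0, physical=[m,C,B,D,E,F,c], logical=[m,C,B,D,E,F,c]
After op 7 (swap(6, 0)): offset=0, physical=[c,C,B,D,E,F,m], logical=[c,C,B,D,E,F,m]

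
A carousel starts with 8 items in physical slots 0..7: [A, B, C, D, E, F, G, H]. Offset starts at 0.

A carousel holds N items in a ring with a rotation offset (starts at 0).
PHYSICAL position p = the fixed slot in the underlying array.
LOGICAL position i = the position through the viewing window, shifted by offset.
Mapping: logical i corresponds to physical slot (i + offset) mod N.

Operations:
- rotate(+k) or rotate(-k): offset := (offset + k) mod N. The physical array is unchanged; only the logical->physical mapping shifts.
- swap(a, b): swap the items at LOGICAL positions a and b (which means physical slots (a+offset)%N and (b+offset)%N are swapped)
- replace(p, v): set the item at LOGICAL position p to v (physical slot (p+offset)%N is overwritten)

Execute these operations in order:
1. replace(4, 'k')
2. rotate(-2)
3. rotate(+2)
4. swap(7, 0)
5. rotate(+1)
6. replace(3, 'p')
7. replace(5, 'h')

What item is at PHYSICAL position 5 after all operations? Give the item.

After op 1 (replace(4, 'k')): offset=0, physical=[A,B,C,D,k,F,G,H], logical=[A,B,C,D,k,F,G,H]
After op 2 (rotate(-2)): offset=6, physical=[A,B,C,D,k,F,G,H], logical=[G,H,A,B,C,D,k,F]
After op 3 (rotate(+2)): offset=0, physical=[A,B,C,D,k,F,G,H], logical=[A,B,C,D,k,F,G,H]
After op 4 (swap(7, 0)): offset=0, physical=[H,B,C,D,k,F,G,A], logical=[H,B,C,D,k,F,G,A]
After op 5 (rotate(+1)): offset=1, physical=[H,B,C,D,k,F,G,A], logical=[B,C,D,k,F,G,A,H]
After op 6 (replace(3, 'p')): offset=1, physical=[H,B,C,D,p,F,G,A], logical=[B,C,D,p,F,G,A,H]
After op 7 (replace(5, 'h')): offset=1, physical=[H,B,C,D,p,F,h,A], logical=[B,C,D,p,F,h,A,H]

Answer: F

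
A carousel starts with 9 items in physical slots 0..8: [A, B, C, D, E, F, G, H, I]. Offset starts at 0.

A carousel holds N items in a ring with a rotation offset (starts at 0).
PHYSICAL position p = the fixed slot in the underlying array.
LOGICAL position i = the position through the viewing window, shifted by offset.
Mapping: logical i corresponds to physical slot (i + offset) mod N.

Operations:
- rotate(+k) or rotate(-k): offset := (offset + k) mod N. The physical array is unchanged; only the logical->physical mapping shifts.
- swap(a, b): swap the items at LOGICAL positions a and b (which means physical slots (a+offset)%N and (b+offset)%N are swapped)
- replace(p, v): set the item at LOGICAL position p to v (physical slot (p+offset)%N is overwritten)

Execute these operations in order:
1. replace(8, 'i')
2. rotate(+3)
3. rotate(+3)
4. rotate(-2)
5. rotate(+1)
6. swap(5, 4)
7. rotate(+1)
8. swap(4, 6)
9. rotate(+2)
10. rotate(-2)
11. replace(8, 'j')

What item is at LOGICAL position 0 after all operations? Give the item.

After op 1 (replace(8, 'i')): offset=0, physical=[A,B,C,D,E,F,G,H,i], logical=[A,B,C,D,E,F,G,H,i]
After op 2 (rotate(+3)): offset=3, physical=[A,B,C,D,E,F,G,H,i], logical=[D,E,F,G,H,i,A,B,C]
After op 3 (rotate(+3)): offset=6, physical=[A,B,C,D,E,F,G,H,i], logical=[G,H,i,A,B,C,D,E,F]
After op 4 (rotate(-2)): offset=4, physical=[A,B,C,D,E,F,G,H,i], logical=[E,F,G,H,i,A,B,C,D]
After op 5 (rotate(+1)): offset=5, physical=[A,B,C,D,E,F,G,H,i], logical=[F,G,H,i,A,B,C,D,E]
After op 6 (swap(5, 4)): offset=5, physical=[B,A,C,D,E,F,G,H,i], logical=[F,G,H,i,B,A,C,D,E]
After op 7 (rotate(+1)): offset=6, physical=[B,A,C,D,E,F,G,H,i], logical=[G,H,i,B,A,C,D,E,F]
After op 8 (swap(4, 6)): offset=6, physical=[B,D,C,A,E,F,G,H,i], logical=[G,H,i,B,D,C,A,E,F]
After op 9 (rotate(+2)): offset=8, physical=[B,D,C,A,E,F,G,H,i], logical=[i,B,D,C,A,E,F,G,H]
After op 10 (rotate(-2)): offset=6, physical=[B,D,C,A,E,F,G,H,i], logical=[G,H,i,B,D,C,A,E,F]
After op 11 (replace(8, 'j')): offset=6, physical=[B,D,C,A,E,j,G,H,i], logical=[G,H,i,B,D,C,A,E,j]

Answer: G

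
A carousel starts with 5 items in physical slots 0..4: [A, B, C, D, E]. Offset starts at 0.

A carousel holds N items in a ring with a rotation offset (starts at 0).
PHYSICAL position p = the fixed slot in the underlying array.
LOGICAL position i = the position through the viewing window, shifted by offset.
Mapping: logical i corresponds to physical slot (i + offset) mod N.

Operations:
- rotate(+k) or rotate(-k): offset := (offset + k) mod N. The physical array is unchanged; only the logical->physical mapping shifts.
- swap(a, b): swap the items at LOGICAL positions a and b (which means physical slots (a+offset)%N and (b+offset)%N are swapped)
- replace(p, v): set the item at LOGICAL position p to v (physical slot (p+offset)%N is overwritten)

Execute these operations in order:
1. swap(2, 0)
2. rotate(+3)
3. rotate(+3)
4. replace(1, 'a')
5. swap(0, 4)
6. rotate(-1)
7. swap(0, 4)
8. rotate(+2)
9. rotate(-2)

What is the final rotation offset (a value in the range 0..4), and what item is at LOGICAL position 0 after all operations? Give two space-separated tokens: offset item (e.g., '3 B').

Answer: 0 E

Derivation:
After op 1 (swap(2, 0)): offset=0, physical=[C,B,A,D,E], logical=[C,B,A,D,E]
After op 2 (rotate(+3)): offset=3, physical=[C,B,A,D,E], logical=[D,E,C,B,A]
After op 3 (rotate(+3)): offset=1, physical=[C,B,A,D,E], logical=[B,A,D,E,C]
After op 4 (replace(1, 'a')): offset=1, physical=[C,B,a,D,E], logical=[B,a,D,E,C]
After op 5 (swap(0, 4)): offset=1, physical=[B,C,a,D,E], logical=[C,a,D,E,B]
After op 6 (rotate(-1)): offset=0, physical=[B,C,a,D,E], logical=[B,C,a,D,E]
After op 7 (swap(0, 4)): offset=0, physical=[E,C,a,D,B], logical=[E,C,a,D,B]
After op 8 (rotate(+2)): offset=2, physical=[E,C,a,D,B], logical=[a,D,B,E,C]
After op 9 (rotate(-2)): offset=0, physical=[E,C,a,D,B], logical=[E,C,a,D,B]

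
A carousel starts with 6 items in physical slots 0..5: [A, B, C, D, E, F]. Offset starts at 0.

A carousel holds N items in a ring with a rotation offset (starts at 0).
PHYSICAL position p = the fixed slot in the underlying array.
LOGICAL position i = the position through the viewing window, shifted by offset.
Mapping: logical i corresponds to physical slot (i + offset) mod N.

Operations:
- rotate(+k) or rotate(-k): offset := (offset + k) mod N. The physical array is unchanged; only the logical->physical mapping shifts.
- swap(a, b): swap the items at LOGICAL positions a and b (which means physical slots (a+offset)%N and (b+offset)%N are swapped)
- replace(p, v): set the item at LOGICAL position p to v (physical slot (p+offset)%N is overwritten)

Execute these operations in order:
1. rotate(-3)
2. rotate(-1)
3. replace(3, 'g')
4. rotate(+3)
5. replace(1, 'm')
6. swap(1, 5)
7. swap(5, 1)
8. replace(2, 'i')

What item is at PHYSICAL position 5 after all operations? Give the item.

After op 1 (rotate(-3)): offset=3, physical=[A,B,C,D,E,F], logical=[D,E,F,A,B,C]
After op 2 (rotate(-1)): offset=2, physical=[A,B,C,D,E,F], logical=[C,D,E,F,A,B]
After op 3 (replace(3, 'g')): offset=2, physical=[A,B,C,D,E,g], logical=[C,D,E,g,A,B]
After op 4 (rotate(+3)): offset=5, physical=[A,B,C,D,E,g], logical=[g,A,B,C,D,E]
After op 5 (replace(1, 'm')): offset=5, physical=[m,B,C,D,E,g], logical=[g,m,B,C,D,E]
After op 6 (swap(1, 5)): offset=5, physical=[E,B,C,D,m,g], logical=[g,E,B,C,D,m]
After op 7 (swap(5, 1)): offset=5, physical=[m,B,C,D,E,g], logical=[g,m,B,C,D,E]
After op 8 (replace(2, 'i')): offset=5, physical=[m,i,C,D,E,g], logical=[g,m,i,C,D,E]

Answer: g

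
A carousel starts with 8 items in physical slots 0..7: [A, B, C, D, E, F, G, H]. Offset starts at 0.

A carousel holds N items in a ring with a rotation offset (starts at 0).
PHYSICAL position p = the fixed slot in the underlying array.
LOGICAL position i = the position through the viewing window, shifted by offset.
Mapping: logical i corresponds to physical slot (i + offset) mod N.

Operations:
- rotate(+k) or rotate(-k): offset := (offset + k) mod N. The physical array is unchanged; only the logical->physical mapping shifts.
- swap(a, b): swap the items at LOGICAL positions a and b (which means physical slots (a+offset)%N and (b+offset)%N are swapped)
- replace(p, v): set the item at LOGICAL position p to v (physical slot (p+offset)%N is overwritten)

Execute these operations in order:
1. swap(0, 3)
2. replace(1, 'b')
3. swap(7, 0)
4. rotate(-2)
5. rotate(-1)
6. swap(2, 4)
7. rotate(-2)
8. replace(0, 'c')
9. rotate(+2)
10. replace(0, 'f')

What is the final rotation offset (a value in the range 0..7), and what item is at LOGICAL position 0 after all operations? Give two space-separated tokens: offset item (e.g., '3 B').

After op 1 (swap(0, 3)): offset=0, physical=[D,B,C,A,E,F,G,H], logical=[D,B,C,A,E,F,G,H]
After op 2 (replace(1, 'b')): offset=0, physical=[D,b,C,A,E,F,G,H], logical=[D,b,C,A,E,F,G,H]
After op 3 (swap(7, 0)): offset=0, physical=[H,b,C,A,E,F,G,D], logical=[H,b,C,A,E,F,G,D]
After op 4 (rotate(-2)): offset=6, physical=[H,b,C,A,E,F,G,D], logical=[G,D,H,b,C,A,E,F]
After op 5 (rotate(-1)): offset=5, physical=[H,b,C,A,E,F,G,D], logical=[F,G,D,H,b,C,A,E]
After op 6 (swap(2, 4)): offset=5, physical=[H,D,C,A,E,F,G,b], logical=[F,G,b,H,D,C,A,E]
After op 7 (rotate(-2)): offset=3, physical=[H,D,C,A,E,F,G,b], logical=[A,E,F,G,b,H,D,C]
After op 8 (replace(0, 'c')): offset=3, physical=[H,D,C,c,E,F,G,b], logical=[c,E,F,G,b,H,D,C]
After op 9 (rotate(+2)): offset=5, physical=[H,D,C,c,E,F,G,b], logical=[F,G,b,H,D,C,c,E]
After op 10 (replace(0, 'f')): offset=5, physical=[H,D,C,c,E,f,G,b], logical=[f,G,b,H,D,C,c,E]

Answer: 5 f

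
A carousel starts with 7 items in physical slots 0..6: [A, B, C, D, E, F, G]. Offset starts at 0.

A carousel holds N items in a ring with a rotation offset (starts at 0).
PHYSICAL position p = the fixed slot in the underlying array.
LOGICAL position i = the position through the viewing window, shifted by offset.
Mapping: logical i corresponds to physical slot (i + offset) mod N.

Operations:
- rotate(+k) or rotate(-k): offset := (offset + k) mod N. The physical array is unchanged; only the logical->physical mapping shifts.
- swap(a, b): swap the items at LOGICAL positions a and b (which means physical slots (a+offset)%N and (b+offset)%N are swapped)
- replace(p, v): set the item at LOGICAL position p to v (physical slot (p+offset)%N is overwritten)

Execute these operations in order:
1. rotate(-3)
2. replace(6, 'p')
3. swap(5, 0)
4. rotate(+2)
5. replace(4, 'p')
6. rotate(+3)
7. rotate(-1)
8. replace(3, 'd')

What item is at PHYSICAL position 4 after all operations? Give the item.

Answer: d

Derivation:
After op 1 (rotate(-3)): offset=4, physical=[A,B,C,D,E,F,G], logical=[E,F,G,A,B,C,D]
After op 2 (replace(6, 'p')): offset=4, physical=[A,B,C,p,E,F,G], logical=[E,F,G,A,B,C,p]
After op 3 (swap(5, 0)): offset=4, physical=[A,B,E,p,C,F,G], logical=[C,F,G,A,B,E,p]
After op 4 (rotate(+2)): offset=6, physical=[A,B,E,p,C,F,G], logical=[G,A,B,E,p,C,F]
After op 5 (replace(4, 'p')): offset=6, physical=[A,B,E,p,C,F,G], logical=[G,A,B,E,p,C,F]
After op 6 (rotate(+3)): offset=2, physical=[A,B,E,p,C,F,G], logical=[E,p,C,F,G,A,B]
After op 7 (rotate(-1)): offset=1, physical=[A,B,E,p,C,F,G], logical=[B,E,p,C,F,G,A]
After op 8 (replace(3, 'd')): offset=1, physical=[A,B,E,p,d,F,G], logical=[B,E,p,d,F,G,A]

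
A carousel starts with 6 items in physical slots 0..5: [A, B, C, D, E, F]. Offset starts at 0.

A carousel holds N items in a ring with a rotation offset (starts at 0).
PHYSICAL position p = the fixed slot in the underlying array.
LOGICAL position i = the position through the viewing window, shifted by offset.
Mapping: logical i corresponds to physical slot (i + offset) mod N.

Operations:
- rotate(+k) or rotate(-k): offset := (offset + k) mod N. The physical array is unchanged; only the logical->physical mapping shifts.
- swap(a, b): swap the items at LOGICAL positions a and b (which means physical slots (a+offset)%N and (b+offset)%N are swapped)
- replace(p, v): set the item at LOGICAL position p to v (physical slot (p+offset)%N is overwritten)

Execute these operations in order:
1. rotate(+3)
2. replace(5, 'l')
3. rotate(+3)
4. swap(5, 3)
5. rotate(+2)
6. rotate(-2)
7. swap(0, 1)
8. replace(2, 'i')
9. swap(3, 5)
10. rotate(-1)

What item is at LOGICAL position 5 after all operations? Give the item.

Answer: E

Derivation:
After op 1 (rotate(+3)): offset=3, physical=[A,B,C,D,E,F], logical=[D,E,F,A,B,C]
After op 2 (replace(5, 'l')): offset=3, physical=[A,B,l,D,E,F], logical=[D,E,F,A,B,l]
After op 3 (rotate(+3)): offset=0, physical=[A,B,l,D,E,F], logical=[A,B,l,D,E,F]
After op 4 (swap(5, 3)): offset=0, physical=[A,B,l,F,E,D], logical=[A,B,l,F,E,D]
After op 5 (rotate(+2)): offset=2, physical=[A,B,l,F,E,D], logical=[l,F,E,D,A,B]
After op 6 (rotate(-2)): offset=0, physical=[A,B,l,F,E,D], logical=[A,B,l,F,E,D]
After op 7 (swap(0, 1)): offset=0, physical=[B,A,l,F,E,D], logical=[B,A,l,F,E,D]
After op 8 (replace(2, 'i')): offset=0, physical=[B,A,i,F,E,D], logical=[B,A,i,F,E,D]
After op 9 (swap(3, 5)): offset=0, physical=[B,A,i,D,E,F], logical=[B,A,i,D,E,F]
After op 10 (rotate(-1)): offset=5, physical=[B,A,i,D,E,F], logical=[F,B,A,i,D,E]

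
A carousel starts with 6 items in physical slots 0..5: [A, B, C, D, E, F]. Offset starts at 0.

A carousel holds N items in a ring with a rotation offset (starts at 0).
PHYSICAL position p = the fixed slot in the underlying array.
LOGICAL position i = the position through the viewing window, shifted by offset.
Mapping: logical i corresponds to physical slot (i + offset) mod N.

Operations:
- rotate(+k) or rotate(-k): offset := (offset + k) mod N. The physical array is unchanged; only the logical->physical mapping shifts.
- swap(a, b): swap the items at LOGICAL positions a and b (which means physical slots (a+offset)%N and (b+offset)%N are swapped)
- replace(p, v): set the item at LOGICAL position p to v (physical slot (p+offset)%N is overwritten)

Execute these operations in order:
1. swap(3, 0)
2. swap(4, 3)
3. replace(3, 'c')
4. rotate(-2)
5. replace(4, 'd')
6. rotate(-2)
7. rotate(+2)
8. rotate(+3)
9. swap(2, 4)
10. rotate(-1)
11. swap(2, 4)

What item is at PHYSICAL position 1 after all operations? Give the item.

After op 1 (swap(3, 0)): offset=0, physical=[D,B,C,A,E,F], logical=[D,B,C,A,E,F]
After op 2 (swap(4, 3)): offset=0, physical=[D,B,C,E,A,F], logical=[D,B,C,E,A,F]
After op 3 (replace(3, 'c')): offset=0, physical=[D,B,C,c,A,F], logical=[D,B,C,c,A,F]
After op 4 (rotate(-2)): offset=4, physical=[D,B,C,c,A,F], logical=[A,F,D,B,C,c]
After op 5 (replace(4, 'd')): offset=4, physical=[D,B,d,c,A,F], logical=[A,F,D,B,d,c]
After op 6 (rotate(-2)): offset=2, physical=[D,B,d,c,A,F], logical=[d,c,A,F,D,B]
After op 7 (rotate(+2)): offset=4, physical=[D,B,d,c,A,F], logical=[A,F,D,B,d,c]
After op 8 (rotate(+3)): offset=1, physical=[D,B,d,c,A,F], logical=[B,d,c,A,F,D]
After op 9 (swap(2, 4)): offset=1, physical=[D,B,d,F,A,c], logical=[B,d,F,A,c,D]
After op 10 (rotate(-1)): offset=0, physical=[D,B,d,F,A,c], logical=[D,B,d,F,A,c]
After op 11 (swap(2, 4)): offset=0, physical=[D,B,A,F,d,c], logical=[D,B,A,F,d,c]

Answer: B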